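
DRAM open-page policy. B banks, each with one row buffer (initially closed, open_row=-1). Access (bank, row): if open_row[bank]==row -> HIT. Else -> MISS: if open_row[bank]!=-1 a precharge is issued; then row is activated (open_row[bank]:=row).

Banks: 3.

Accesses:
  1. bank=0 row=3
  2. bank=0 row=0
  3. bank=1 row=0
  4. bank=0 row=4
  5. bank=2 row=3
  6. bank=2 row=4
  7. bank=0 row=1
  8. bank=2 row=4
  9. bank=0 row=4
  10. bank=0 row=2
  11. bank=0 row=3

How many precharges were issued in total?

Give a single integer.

Answer: 7

Derivation:
Acc 1: bank0 row3 -> MISS (open row3); precharges=0
Acc 2: bank0 row0 -> MISS (open row0); precharges=1
Acc 3: bank1 row0 -> MISS (open row0); precharges=1
Acc 4: bank0 row4 -> MISS (open row4); precharges=2
Acc 5: bank2 row3 -> MISS (open row3); precharges=2
Acc 6: bank2 row4 -> MISS (open row4); precharges=3
Acc 7: bank0 row1 -> MISS (open row1); precharges=4
Acc 8: bank2 row4 -> HIT
Acc 9: bank0 row4 -> MISS (open row4); precharges=5
Acc 10: bank0 row2 -> MISS (open row2); precharges=6
Acc 11: bank0 row3 -> MISS (open row3); precharges=7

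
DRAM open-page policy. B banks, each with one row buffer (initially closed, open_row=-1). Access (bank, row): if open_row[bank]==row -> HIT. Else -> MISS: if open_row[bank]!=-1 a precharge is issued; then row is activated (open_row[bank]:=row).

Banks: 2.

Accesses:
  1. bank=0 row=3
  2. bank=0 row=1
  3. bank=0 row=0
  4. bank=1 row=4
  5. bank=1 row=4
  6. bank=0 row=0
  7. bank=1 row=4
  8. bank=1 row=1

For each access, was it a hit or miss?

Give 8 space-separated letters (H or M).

Answer: M M M M H H H M

Derivation:
Acc 1: bank0 row3 -> MISS (open row3); precharges=0
Acc 2: bank0 row1 -> MISS (open row1); precharges=1
Acc 3: bank0 row0 -> MISS (open row0); precharges=2
Acc 4: bank1 row4 -> MISS (open row4); precharges=2
Acc 5: bank1 row4 -> HIT
Acc 6: bank0 row0 -> HIT
Acc 7: bank1 row4 -> HIT
Acc 8: bank1 row1 -> MISS (open row1); precharges=3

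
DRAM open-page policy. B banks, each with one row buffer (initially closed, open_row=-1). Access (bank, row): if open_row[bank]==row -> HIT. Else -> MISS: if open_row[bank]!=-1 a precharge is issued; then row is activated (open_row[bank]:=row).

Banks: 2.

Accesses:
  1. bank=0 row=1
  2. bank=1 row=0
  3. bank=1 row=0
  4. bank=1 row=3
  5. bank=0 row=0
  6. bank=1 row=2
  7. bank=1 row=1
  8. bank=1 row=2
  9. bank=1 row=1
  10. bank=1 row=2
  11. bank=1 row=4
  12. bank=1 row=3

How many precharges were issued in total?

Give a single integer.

Answer: 9

Derivation:
Acc 1: bank0 row1 -> MISS (open row1); precharges=0
Acc 2: bank1 row0 -> MISS (open row0); precharges=0
Acc 3: bank1 row0 -> HIT
Acc 4: bank1 row3 -> MISS (open row3); precharges=1
Acc 5: bank0 row0 -> MISS (open row0); precharges=2
Acc 6: bank1 row2 -> MISS (open row2); precharges=3
Acc 7: bank1 row1 -> MISS (open row1); precharges=4
Acc 8: bank1 row2 -> MISS (open row2); precharges=5
Acc 9: bank1 row1 -> MISS (open row1); precharges=6
Acc 10: bank1 row2 -> MISS (open row2); precharges=7
Acc 11: bank1 row4 -> MISS (open row4); precharges=8
Acc 12: bank1 row3 -> MISS (open row3); precharges=9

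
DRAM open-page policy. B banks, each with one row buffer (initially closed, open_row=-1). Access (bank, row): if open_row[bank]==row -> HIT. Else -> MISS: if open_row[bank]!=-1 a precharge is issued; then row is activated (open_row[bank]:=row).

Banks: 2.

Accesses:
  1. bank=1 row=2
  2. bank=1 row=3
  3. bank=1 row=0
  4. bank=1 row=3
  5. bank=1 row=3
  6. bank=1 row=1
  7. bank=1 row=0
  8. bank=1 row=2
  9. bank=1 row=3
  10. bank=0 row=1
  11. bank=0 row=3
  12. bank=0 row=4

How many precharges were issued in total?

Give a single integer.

Answer: 9

Derivation:
Acc 1: bank1 row2 -> MISS (open row2); precharges=0
Acc 2: bank1 row3 -> MISS (open row3); precharges=1
Acc 3: bank1 row0 -> MISS (open row0); precharges=2
Acc 4: bank1 row3 -> MISS (open row3); precharges=3
Acc 5: bank1 row3 -> HIT
Acc 6: bank1 row1 -> MISS (open row1); precharges=4
Acc 7: bank1 row0 -> MISS (open row0); precharges=5
Acc 8: bank1 row2 -> MISS (open row2); precharges=6
Acc 9: bank1 row3 -> MISS (open row3); precharges=7
Acc 10: bank0 row1 -> MISS (open row1); precharges=7
Acc 11: bank0 row3 -> MISS (open row3); precharges=8
Acc 12: bank0 row4 -> MISS (open row4); precharges=9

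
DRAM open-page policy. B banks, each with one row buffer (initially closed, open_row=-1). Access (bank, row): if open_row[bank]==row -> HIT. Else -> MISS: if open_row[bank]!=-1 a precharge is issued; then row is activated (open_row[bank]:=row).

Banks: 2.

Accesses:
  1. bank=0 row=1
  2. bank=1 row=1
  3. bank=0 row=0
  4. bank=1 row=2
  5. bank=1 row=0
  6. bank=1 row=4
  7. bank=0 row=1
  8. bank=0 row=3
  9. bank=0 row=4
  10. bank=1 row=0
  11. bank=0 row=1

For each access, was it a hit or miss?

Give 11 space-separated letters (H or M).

Answer: M M M M M M M M M M M

Derivation:
Acc 1: bank0 row1 -> MISS (open row1); precharges=0
Acc 2: bank1 row1 -> MISS (open row1); precharges=0
Acc 3: bank0 row0 -> MISS (open row0); precharges=1
Acc 4: bank1 row2 -> MISS (open row2); precharges=2
Acc 5: bank1 row0 -> MISS (open row0); precharges=3
Acc 6: bank1 row4 -> MISS (open row4); precharges=4
Acc 7: bank0 row1 -> MISS (open row1); precharges=5
Acc 8: bank0 row3 -> MISS (open row3); precharges=6
Acc 9: bank0 row4 -> MISS (open row4); precharges=7
Acc 10: bank1 row0 -> MISS (open row0); precharges=8
Acc 11: bank0 row1 -> MISS (open row1); precharges=9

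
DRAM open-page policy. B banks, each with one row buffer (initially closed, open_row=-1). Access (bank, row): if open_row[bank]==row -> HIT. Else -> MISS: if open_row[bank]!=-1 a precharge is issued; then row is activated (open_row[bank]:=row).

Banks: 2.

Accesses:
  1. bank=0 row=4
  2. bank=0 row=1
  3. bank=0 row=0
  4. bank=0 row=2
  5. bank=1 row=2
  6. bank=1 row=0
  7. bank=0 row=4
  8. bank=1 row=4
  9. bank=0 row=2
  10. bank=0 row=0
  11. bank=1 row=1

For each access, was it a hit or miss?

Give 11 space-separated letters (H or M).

Acc 1: bank0 row4 -> MISS (open row4); precharges=0
Acc 2: bank0 row1 -> MISS (open row1); precharges=1
Acc 3: bank0 row0 -> MISS (open row0); precharges=2
Acc 4: bank0 row2 -> MISS (open row2); precharges=3
Acc 5: bank1 row2 -> MISS (open row2); precharges=3
Acc 6: bank1 row0 -> MISS (open row0); precharges=4
Acc 7: bank0 row4 -> MISS (open row4); precharges=5
Acc 8: bank1 row4 -> MISS (open row4); precharges=6
Acc 9: bank0 row2 -> MISS (open row2); precharges=7
Acc 10: bank0 row0 -> MISS (open row0); precharges=8
Acc 11: bank1 row1 -> MISS (open row1); precharges=9

Answer: M M M M M M M M M M M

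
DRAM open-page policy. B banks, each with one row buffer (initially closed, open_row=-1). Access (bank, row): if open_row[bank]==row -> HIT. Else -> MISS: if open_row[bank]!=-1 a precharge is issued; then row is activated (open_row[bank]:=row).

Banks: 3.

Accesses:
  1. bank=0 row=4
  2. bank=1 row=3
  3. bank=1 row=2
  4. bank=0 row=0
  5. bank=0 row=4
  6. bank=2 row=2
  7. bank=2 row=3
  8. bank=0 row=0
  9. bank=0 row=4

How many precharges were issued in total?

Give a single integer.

Answer: 6

Derivation:
Acc 1: bank0 row4 -> MISS (open row4); precharges=0
Acc 2: bank1 row3 -> MISS (open row3); precharges=0
Acc 3: bank1 row2 -> MISS (open row2); precharges=1
Acc 4: bank0 row0 -> MISS (open row0); precharges=2
Acc 5: bank0 row4 -> MISS (open row4); precharges=3
Acc 6: bank2 row2 -> MISS (open row2); precharges=3
Acc 7: bank2 row3 -> MISS (open row3); precharges=4
Acc 8: bank0 row0 -> MISS (open row0); precharges=5
Acc 9: bank0 row4 -> MISS (open row4); precharges=6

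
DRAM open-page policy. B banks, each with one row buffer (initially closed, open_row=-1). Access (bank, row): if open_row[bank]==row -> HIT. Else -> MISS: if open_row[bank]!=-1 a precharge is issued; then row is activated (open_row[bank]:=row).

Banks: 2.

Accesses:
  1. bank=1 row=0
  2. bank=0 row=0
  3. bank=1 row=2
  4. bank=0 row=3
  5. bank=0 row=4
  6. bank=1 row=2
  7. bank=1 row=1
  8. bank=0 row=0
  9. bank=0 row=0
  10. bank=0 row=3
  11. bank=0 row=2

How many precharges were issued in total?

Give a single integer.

Acc 1: bank1 row0 -> MISS (open row0); precharges=0
Acc 2: bank0 row0 -> MISS (open row0); precharges=0
Acc 3: bank1 row2 -> MISS (open row2); precharges=1
Acc 4: bank0 row3 -> MISS (open row3); precharges=2
Acc 5: bank0 row4 -> MISS (open row4); precharges=3
Acc 6: bank1 row2 -> HIT
Acc 7: bank1 row1 -> MISS (open row1); precharges=4
Acc 8: bank0 row0 -> MISS (open row0); precharges=5
Acc 9: bank0 row0 -> HIT
Acc 10: bank0 row3 -> MISS (open row3); precharges=6
Acc 11: bank0 row2 -> MISS (open row2); precharges=7

Answer: 7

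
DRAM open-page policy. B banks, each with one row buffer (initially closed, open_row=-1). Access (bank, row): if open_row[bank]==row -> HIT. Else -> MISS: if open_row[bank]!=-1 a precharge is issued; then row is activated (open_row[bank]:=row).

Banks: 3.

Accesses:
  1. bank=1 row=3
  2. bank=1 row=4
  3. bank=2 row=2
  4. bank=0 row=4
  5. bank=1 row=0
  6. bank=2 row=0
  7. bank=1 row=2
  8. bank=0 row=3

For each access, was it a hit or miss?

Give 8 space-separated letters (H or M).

Answer: M M M M M M M M

Derivation:
Acc 1: bank1 row3 -> MISS (open row3); precharges=0
Acc 2: bank1 row4 -> MISS (open row4); precharges=1
Acc 3: bank2 row2 -> MISS (open row2); precharges=1
Acc 4: bank0 row4 -> MISS (open row4); precharges=1
Acc 5: bank1 row0 -> MISS (open row0); precharges=2
Acc 6: bank2 row0 -> MISS (open row0); precharges=3
Acc 7: bank1 row2 -> MISS (open row2); precharges=4
Acc 8: bank0 row3 -> MISS (open row3); precharges=5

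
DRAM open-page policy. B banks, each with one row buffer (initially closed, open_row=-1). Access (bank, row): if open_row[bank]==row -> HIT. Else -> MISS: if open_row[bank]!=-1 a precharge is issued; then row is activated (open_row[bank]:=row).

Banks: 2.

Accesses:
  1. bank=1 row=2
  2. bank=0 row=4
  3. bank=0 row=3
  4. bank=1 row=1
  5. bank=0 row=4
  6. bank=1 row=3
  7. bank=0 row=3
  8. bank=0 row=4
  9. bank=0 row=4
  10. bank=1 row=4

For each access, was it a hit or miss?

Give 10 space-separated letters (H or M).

Acc 1: bank1 row2 -> MISS (open row2); precharges=0
Acc 2: bank0 row4 -> MISS (open row4); precharges=0
Acc 3: bank0 row3 -> MISS (open row3); precharges=1
Acc 4: bank1 row1 -> MISS (open row1); precharges=2
Acc 5: bank0 row4 -> MISS (open row4); precharges=3
Acc 6: bank1 row3 -> MISS (open row3); precharges=4
Acc 7: bank0 row3 -> MISS (open row3); precharges=5
Acc 8: bank0 row4 -> MISS (open row4); precharges=6
Acc 9: bank0 row4 -> HIT
Acc 10: bank1 row4 -> MISS (open row4); precharges=7

Answer: M M M M M M M M H M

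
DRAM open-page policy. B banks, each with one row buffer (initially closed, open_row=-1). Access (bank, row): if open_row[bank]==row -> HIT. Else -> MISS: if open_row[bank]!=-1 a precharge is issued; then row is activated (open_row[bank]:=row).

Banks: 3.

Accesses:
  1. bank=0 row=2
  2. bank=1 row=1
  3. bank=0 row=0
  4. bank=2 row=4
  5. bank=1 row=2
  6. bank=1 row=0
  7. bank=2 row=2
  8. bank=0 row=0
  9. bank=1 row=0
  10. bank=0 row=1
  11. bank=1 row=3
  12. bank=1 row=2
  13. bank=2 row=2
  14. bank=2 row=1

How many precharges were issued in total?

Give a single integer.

Answer: 8

Derivation:
Acc 1: bank0 row2 -> MISS (open row2); precharges=0
Acc 2: bank1 row1 -> MISS (open row1); precharges=0
Acc 3: bank0 row0 -> MISS (open row0); precharges=1
Acc 4: bank2 row4 -> MISS (open row4); precharges=1
Acc 5: bank1 row2 -> MISS (open row2); precharges=2
Acc 6: bank1 row0 -> MISS (open row0); precharges=3
Acc 7: bank2 row2 -> MISS (open row2); precharges=4
Acc 8: bank0 row0 -> HIT
Acc 9: bank1 row0 -> HIT
Acc 10: bank0 row1 -> MISS (open row1); precharges=5
Acc 11: bank1 row3 -> MISS (open row3); precharges=6
Acc 12: bank1 row2 -> MISS (open row2); precharges=7
Acc 13: bank2 row2 -> HIT
Acc 14: bank2 row1 -> MISS (open row1); precharges=8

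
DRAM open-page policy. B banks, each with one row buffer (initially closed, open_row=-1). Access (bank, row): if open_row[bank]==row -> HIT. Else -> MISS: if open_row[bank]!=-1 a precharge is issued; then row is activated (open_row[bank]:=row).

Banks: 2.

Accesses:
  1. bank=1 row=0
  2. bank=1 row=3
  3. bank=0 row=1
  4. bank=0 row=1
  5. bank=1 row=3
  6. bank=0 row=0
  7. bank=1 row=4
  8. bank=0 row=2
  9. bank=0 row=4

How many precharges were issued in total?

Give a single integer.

Acc 1: bank1 row0 -> MISS (open row0); precharges=0
Acc 2: bank1 row3 -> MISS (open row3); precharges=1
Acc 3: bank0 row1 -> MISS (open row1); precharges=1
Acc 4: bank0 row1 -> HIT
Acc 5: bank1 row3 -> HIT
Acc 6: bank0 row0 -> MISS (open row0); precharges=2
Acc 7: bank1 row4 -> MISS (open row4); precharges=3
Acc 8: bank0 row2 -> MISS (open row2); precharges=4
Acc 9: bank0 row4 -> MISS (open row4); precharges=5

Answer: 5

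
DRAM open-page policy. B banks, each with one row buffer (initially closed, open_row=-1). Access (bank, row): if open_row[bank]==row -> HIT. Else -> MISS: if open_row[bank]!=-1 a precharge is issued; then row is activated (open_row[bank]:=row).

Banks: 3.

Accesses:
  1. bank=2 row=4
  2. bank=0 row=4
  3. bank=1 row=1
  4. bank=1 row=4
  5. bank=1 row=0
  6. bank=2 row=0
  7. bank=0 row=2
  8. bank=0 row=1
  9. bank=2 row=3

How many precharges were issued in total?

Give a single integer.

Acc 1: bank2 row4 -> MISS (open row4); precharges=0
Acc 2: bank0 row4 -> MISS (open row4); precharges=0
Acc 3: bank1 row1 -> MISS (open row1); precharges=0
Acc 4: bank1 row4 -> MISS (open row4); precharges=1
Acc 5: bank1 row0 -> MISS (open row0); precharges=2
Acc 6: bank2 row0 -> MISS (open row0); precharges=3
Acc 7: bank0 row2 -> MISS (open row2); precharges=4
Acc 8: bank0 row1 -> MISS (open row1); precharges=5
Acc 9: bank2 row3 -> MISS (open row3); precharges=6

Answer: 6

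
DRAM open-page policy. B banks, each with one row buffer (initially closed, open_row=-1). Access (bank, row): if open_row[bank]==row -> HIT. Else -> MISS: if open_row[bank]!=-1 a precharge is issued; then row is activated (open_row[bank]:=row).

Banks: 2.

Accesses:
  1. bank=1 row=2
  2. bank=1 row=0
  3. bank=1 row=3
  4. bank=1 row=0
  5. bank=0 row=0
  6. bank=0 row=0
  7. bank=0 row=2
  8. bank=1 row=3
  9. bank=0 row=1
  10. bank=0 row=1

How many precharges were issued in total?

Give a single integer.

Acc 1: bank1 row2 -> MISS (open row2); precharges=0
Acc 2: bank1 row0 -> MISS (open row0); precharges=1
Acc 3: bank1 row3 -> MISS (open row3); precharges=2
Acc 4: bank1 row0 -> MISS (open row0); precharges=3
Acc 5: bank0 row0 -> MISS (open row0); precharges=3
Acc 6: bank0 row0 -> HIT
Acc 7: bank0 row2 -> MISS (open row2); precharges=4
Acc 8: bank1 row3 -> MISS (open row3); precharges=5
Acc 9: bank0 row1 -> MISS (open row1); precharges=6
Acc 10: bank0 row1 -> HIT

Answer: 6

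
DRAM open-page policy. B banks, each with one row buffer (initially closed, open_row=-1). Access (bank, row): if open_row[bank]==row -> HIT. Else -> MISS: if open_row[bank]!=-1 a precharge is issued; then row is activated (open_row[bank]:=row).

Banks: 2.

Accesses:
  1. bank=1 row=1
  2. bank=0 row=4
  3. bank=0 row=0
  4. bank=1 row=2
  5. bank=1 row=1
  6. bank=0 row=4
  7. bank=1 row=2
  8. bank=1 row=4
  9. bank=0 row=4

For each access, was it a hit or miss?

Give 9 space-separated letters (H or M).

Answer: M M M M M M M M H

Derivation:
Acc 1: bank1 row1 -> MISS (open row1); precharges=0
Acc 2: bank0 row4 -> MISS (open row4); precharges=0
Acc 3: bank0 row0 -> MISS (open row0); precharges=1
Acc 4: bank1 row2 -> MISS (open row2); precharges=2
Acc 5: bank1 row1 -> MISS (open row1); precharges=3
Acc 6: bank0 row4 -> MISS (open row4); precharges=4
Acc 7: bank1 row2 -> MISS (open row2); precharges=5
Acc 8: bank1 row4 -> MISS (open row4); precharges=6
Acc 9: bank0 row4 -> HIT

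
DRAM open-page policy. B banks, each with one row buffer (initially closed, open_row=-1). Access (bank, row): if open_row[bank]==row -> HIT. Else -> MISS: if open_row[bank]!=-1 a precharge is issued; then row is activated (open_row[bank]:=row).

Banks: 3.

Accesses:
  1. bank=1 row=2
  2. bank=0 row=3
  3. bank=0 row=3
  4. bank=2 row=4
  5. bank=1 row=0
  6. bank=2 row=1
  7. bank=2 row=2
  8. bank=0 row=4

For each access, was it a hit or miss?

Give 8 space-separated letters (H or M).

Acc 1: bank1 row2 -> MISS (open row2); precharges=0
Acc 2: bank0 row3 -> MISS (open row3); precharges=0
Acc 3: bank0 row3 -> HIT
Acc 4: bank2 row4 -> MISS (open row4); precharges=0
Acc 5: bank1 row0 -> MISS (open row0); precharges=1
Acc 6: bank2 row1 -> MISS (open row1); precharges=2
Acc 7: bank2 row2 -> MISS (open row2); precharges=3
Acc 8: bank0 row4 -> MISS (open row4); precharges=4

Answer: M M H M M M M M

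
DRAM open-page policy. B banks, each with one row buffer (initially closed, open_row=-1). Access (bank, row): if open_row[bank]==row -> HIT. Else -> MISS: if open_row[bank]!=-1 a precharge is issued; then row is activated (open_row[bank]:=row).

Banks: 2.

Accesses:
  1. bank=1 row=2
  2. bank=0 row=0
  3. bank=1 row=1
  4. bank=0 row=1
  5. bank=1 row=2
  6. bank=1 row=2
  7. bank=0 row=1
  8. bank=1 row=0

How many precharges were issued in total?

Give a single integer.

Acc 1: bank1 row2 -> MISS (open row2); precharges=0
Acc 2: bank0 row0 -> MISS (open row0); precharges=0
Acc 3: bank1 row1 -> MISS (open row1); precharges=1
Acc 4: bank0 row1 -> MISS (open row1); precharges=2
Acc 5: bank1 row2 -> MISS (open row2); precharges=3
Acc 6: bank1 row2 -> HIT
Acc 7: bank0 row1 -> HIT
Acc 8: bank1 row0 -> MISS (open row0); precharges=4

Answer: 4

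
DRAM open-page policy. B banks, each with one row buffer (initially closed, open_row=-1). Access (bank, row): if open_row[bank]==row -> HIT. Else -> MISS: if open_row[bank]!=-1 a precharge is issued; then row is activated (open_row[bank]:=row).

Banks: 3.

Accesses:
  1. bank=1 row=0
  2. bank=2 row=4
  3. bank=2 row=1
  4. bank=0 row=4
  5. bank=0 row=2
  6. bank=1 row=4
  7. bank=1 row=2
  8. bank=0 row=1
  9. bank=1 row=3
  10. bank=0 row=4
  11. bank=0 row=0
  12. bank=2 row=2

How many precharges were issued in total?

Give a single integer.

Acc 1: bank1 row0 -> MISS (open row0); precharges=0
Acc 2: bank2 row4 -> MISS (open row4); precharges=0
Acc 3: bank2 row1 -> MISS (open row1); precharges=1
Acc 4: bank0 row4 -> MISS (open row4); precharges=1
Acc 5: bank0 row2 -> MISS (open row2); precharges=2
Acc 6: bank1 row4 -> MISS (open row4); precharges=3
Acc 7: bank1 row2 -> MISS (open row2); precharges=4
Acc 8: bank0 row1 -> MISS (open row1); precharges=5
Acc 9: bank1 row3 -> MISS (open row3); precharges=6
Acc 10: bank0 row4 -> MISS (open row4); precharges=7
Acc 11: bank0 row0 -> MISS (open row0); precharges=8
Acc 12: bank2 row2 -> MISS (open row2); precharges=9

Answer: 9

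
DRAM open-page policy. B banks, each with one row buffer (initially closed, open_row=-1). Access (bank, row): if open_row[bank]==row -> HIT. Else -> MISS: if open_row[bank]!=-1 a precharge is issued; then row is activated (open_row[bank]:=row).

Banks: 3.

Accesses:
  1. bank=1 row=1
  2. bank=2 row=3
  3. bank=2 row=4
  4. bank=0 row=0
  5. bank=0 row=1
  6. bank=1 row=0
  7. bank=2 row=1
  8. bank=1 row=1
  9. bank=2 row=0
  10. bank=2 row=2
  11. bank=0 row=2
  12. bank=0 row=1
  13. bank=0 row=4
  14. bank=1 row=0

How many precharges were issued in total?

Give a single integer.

Answer: 11

Derivation:
Acc 1: bank1 row1 -> MISS (open row1); precharges=0
Acc 2: bank2 row3 -> MISS (open row3); precharges=0
Acc 3: bank2 row4 -> MISS (open row4); precharges=1
Acc 4: bank0 row0 -> MISS (open row0); precharges=1
Acc 5: bank0 row1 -> MISS (open row1); precharges=2
Acc 6: bank1 row0 -> MISS (open row0); precharges=3
Acc 7: bank2 row1 -> MISS (open row1); precharges=4
Acc 8: bank1 row1 -> MISS (open row1); precharges=5
Acc 9: bank2 row0 -> MISS (open row0); precharges=6
Acc 10: bank2 row2 -> MISS (open row2); precharges=7
Acc 11: bank0 row2 -> MISS (open row2); precharges=8
Acc 12: bank0 row1 -> MISS (open row1); precharges=9
Acc 13: bank0 row4 -> MISS (open row4); precharges=10
Acc 14: bank1 row0 -> MISS (open row0); precharges=11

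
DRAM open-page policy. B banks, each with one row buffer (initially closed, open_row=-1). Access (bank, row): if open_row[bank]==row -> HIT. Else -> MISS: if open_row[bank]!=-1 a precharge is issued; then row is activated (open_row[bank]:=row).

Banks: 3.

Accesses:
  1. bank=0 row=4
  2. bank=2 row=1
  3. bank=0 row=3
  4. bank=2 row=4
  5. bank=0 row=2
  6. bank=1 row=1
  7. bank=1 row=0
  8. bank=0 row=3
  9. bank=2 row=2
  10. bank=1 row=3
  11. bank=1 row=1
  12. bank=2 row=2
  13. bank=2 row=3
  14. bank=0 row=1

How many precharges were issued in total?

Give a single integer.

Acc 1: bank0 row4 -> MISS (open row4); precharges=0
Acc 2: bank2 row1 -> MISS (open row1); precharges=0
Acc 3: bank0 row3 -> MISS (open row3); precharges=1
Acc 4: bank2 row4 -> MISS (open row4); precharges=2
Acc 5: bank0 row2 -> MISS (open row2); precharges=3
Acc 6: bank1 row1 -> MISS (open row1); precharges=3
Acc 7: bank1 row0 -> MISS (open row0); precharges=4
Acc 8: bank0 row3 -> MISS (open row3); precharges=5
Acc 9: bank2 row2 -> MISS (open row2); precharges=6
Acc 10: bank1 row3 -> MISS (open row3); precharges=7
Acc 11: bank1 row1 -> MISS (open row1); precharges=8
Acc 12: bank2 row2 -> HIT
Acc 13: bank2 row3 -> MISS (open row3); precharges=9
Acc 14: bank0 row1 -> MISS (open row1); precharges=10

Answer: 10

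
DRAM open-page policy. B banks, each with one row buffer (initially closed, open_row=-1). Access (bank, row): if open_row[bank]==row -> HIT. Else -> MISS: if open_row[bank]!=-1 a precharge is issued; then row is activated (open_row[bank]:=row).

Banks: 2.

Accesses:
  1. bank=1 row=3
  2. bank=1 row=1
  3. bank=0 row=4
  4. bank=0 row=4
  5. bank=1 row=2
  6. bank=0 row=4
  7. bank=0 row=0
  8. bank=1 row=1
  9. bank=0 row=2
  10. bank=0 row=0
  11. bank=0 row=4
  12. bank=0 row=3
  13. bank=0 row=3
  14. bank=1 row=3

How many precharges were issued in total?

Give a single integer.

Acc 1: bank1 row3 -> MISS (open row3); precharges=0
Acc 2: bank1 row1 -> MISS (open row1); precharges=1
Acc 3: bank0 row4 -> MISS (open row4); precharges=1
Acc 4: bank0 row4 -> HIT
Acc 5: bank1 row2 -> MISS (open row2); precharges=2
Acc 6: bank0 row4 -> HIT
Acc 7: bank0 row0 -> MISS (open row0); precharges=3
Acc 8: bank1 row1 -> MISS (open row1); precharges=4
Acc 9: bank0 row2 -> MISS (open row2); precharges=5
Acc 10: bank0 row0 -> MISS (open row0); precharges=6
Acc 11: bank0 row4 -> MISS (open row4); precharges=7
Acc 12: bank0 row3 -> MISS (open row3); precharges=8
Acc 13: bank0 row3 -> HIT
Acc 14: bank1 row3 -> MISS (open row3); precharges=9

Answer: 9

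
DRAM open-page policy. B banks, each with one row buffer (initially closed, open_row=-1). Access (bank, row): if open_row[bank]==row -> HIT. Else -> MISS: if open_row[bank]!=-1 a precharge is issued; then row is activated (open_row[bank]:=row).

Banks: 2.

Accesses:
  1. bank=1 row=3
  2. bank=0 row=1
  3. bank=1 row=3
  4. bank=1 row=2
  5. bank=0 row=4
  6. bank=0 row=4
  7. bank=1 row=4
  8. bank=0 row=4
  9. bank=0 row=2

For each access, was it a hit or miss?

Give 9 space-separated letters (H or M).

Answer: M M H M M H M H M

Derivation:
Acc 1: bank1 row3 -> MISS (open row3); precharges=0
Acc 2: bank0 row1 -> MISS (open row1); precharges=0
Acc 3: bank1 row3 -> HIT
Acc 4: bank1 row2 -> MISS (open row2); precharges=1
Acc 5: bank0 row4 -> MISS (open row4); precharges=2
Acc 6: bank0 row4 -> HIT
Acc 7: bank1 row4 -> MISS (open row4); precharges=3
Acc 8: bank0 row4 -> HIT
Acc 9: bank0 row2 -> MISS (open row2); precharges=4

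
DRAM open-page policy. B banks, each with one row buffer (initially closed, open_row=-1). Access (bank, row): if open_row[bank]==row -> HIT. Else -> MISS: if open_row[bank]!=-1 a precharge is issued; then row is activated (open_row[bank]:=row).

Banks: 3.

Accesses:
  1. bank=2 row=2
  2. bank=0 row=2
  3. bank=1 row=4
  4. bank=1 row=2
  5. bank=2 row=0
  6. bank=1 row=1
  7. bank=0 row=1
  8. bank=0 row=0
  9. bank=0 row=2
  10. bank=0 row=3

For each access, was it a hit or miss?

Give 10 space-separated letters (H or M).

Answer: M M M M M M M M M M

Derivation:
Acc 1: bank2 row2 -> MISS (open row2); precharges=0
Acc 2: bank0 row2 -> MISS (open row2); precharges=0
Acc 3: bank1 row4 -> MISS (open row4); precharges=0
Acc 4: bank1 row2 -> MISS (open row2); precharges=1
Acc 5: bank2 row0 -> MISS (open row0); precharges=2
Acc 6: bank1 row1 -> MISS (open row1); precharges=3
Acc 7: bank0 row1 -> MISS (open row1); precharges=4
Acc 8: bank0 row0 -> MISS (open row0); precharges=5
Acc 9: bank0 row2 -> MISS (open row2); precharges=6
Acc 10: bank0 row3 -> MISS (open row3); precharges=7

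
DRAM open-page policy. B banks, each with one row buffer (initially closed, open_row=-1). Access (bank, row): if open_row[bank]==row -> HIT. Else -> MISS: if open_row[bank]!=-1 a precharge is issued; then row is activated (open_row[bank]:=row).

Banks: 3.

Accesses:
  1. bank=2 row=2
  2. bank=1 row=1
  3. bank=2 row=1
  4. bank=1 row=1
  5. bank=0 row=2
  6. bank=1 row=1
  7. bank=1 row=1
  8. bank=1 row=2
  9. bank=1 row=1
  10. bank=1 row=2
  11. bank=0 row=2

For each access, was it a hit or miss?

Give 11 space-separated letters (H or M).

Acc 1: bank2 row2 -> MISS (open row2); precharges=0
Acc 2: bank1 row1 -> MISS (open row1); precharges=0
Acc 3: bank2 row1 -> MISS (open row1); precharges=1
Acc 4: bank1 row1 -> HIT
Acc 5: bank0 row2 -> MISS (open row2); precharges=1
Acc 6: bank1 row1 -> HIT
Acc 7: bank1 row1 -> HIT
Acc 8: bank1 row2 -> MISS (open row2); precharges=2
Acc 9: bank1 row1 -> MISS (open row1); precharges=3
Acc 10: bank1 row2 -> MISS (open row2); precharges=4
Acc 11: bank0 row2 -> HIT

Answer: M M M H M H H M M M H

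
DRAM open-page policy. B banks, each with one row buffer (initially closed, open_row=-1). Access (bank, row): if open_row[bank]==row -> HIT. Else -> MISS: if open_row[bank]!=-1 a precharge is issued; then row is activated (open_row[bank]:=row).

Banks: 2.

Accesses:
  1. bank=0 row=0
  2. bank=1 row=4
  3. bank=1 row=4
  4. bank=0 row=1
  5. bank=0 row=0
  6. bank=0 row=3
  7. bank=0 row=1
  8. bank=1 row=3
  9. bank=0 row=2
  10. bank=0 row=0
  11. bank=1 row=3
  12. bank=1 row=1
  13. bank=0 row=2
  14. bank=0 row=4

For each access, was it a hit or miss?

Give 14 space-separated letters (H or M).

Answer: M M H M M M M M M M H M M M

Derivation:
Acc 1: bank0 row0 -> MISS (open row0); precharges=0
Acc 2: bank1 row4 -> MISS (open row4); precharges=0
Acc 3: bank1 row4 -> HIT
Acc 4: bank0 row1 -> MISS (open row1); precharges=1
Acc 5: bank0 row0 -> MISS (open row0); precharges=2
Acc 6: bank0 row3 -> MISS (open row3); precharges=3
Acc 7: bank0 row1 -> MISS (open row1); precharges=4
Acc 8: bank1 row3 -> MISS (open row3); precharges=5
Acc 9: bank0 row2 -> MISS (open row2); precharges=6
Acc 10: bank0 row0 -> MISS (open row0); precharges=7
Acc 11: bank1 row3 -> HIT
Acc 12: bank1 row1 -> MISS (open row1); precharges=8
Acc 13: bank0 row2 -> MISS (open row2); precharges=9
Acc 14: bank0 row4 -> MISS (open row4); precharges=10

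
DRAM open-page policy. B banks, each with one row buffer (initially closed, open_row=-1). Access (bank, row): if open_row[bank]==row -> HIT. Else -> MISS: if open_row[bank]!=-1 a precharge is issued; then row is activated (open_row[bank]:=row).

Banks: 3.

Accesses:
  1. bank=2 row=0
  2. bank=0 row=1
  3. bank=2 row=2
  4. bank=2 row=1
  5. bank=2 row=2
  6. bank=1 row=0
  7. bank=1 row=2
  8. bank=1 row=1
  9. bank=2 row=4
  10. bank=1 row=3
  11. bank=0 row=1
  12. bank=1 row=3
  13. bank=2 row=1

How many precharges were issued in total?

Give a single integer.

Acc 1: bank2 row0 -> MISS (open row0); precharges=0
Acc 2: bank0 row1 -> MISS (open row1); precharges=0
Acc 3: bank2 row2 -> MISS (open row2); precharges=1
Acc 4: bank2 row1 -> MISS (open row1); precharges=2
Acc 5: bank2 row2 -> MISS (open row2); precharges=3
Acc 6: bank1 row0 -> MISS (open row0); precharges=3
Acc 7: bank1 row2 -> MISS (open row2); precharges=4
Acc 8: bank1 row1 -> MISS (open row1); precharges=5
Acc 9: bank2 row4 -> MISS (open row4); precharges=6
Acc 10: bank1 row3 -> MISS (open row3); precharges=7
Acc 11: bank0 row1 -> HIT
Acc 12: bank1 row3 -> HIT
Acc 13: bank2 row1 -> MISS (open row1); precharges=8

Answer: 8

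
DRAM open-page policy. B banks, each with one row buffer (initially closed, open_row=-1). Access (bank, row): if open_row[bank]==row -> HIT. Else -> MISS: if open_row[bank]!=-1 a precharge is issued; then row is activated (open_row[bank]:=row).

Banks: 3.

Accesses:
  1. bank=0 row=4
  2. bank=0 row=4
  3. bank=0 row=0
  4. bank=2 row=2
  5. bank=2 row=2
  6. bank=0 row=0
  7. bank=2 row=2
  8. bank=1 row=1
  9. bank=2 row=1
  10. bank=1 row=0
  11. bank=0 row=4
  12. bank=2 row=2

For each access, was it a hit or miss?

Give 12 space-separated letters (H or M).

Answer: M H M M H H H M M M M M

Derivation:
Acc 1: bank0 row4 -> MISS (open row4); precharges=0
Acc 2: bank0 row4 -> HIT
Acc 3: bank0 row0 -> MISS (open row0); precharges=1
Acc 4: bank2 row2 -> MISS (open row2); precharges=1
Acc 5: bank2 row2 -> HIT
Acc 6: bank0 row0 -> HIT
Acc 7: bank2 row2 -> HIT
Acc 8: bank1 row1 -> MISS (open row1); precharges=1
Acc 9: bank2 row1 -> MISS (open row1); precharges=2
Acc 10: bank1 row0 -> MISS (open row0); precharges=3
Acc 11: bank0 row4 -> MISS (open row4); precharges=4
Acc 12: bank2 row2 -> MISS (open row2); precharges=5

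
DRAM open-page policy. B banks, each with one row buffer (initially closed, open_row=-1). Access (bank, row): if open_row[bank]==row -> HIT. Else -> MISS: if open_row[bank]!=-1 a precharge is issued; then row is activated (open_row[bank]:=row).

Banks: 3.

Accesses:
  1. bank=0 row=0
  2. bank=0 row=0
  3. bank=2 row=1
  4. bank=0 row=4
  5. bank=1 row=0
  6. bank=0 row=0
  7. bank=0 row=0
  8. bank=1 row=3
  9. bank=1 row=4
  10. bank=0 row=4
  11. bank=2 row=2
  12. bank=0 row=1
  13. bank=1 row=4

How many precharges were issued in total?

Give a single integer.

Answer: 7

Derivation:
Acc 1: bank0 row0 -> MISS (open row0); precharges=0
Acc 2: bank0 row0 -> HIT
Acc 3: bank2 row1 -> MISS (open row1); precharges=0
Acc 4: bank0 row4 -> MISS (open row4); precharges=1
Acc 5: bank1 row0 -> MISS (open row0); precharges=1
Acc 6: bank0 row0 -> MISS (open row0); precharges=2
Acc 7: bank0 row0 -> HIT
Acc 8: bank1 row3 -> MISS (open row3); precharges=3
Acc 9: bank1 row4 -> MISS (open row4); precharges=4
Acc 10: bank0 row4 -> MISS (open row4); precharges=5
Acc 11: bank2 row2 -> MISS (open row2); precharges=6
Acc 12: bank0 row1 -> MISS (open row1); precharges=7
Acc 13: bank1 row4 -> HIT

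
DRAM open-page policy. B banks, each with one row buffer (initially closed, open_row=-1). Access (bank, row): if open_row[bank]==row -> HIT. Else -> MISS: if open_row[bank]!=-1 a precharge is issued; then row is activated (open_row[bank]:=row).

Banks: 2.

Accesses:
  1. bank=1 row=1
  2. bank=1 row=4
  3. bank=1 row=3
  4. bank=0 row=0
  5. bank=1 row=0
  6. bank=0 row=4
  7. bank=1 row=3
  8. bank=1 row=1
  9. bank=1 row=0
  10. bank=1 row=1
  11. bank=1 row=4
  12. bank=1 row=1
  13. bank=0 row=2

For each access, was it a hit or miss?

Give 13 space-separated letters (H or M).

Answer: M M M M M M M M M M M M M

Derivation:
Acc 1: bank1 row1 -> MISS (open row1); precharges=0
Acc 2: bank1 row4 -> MISS (open row4); precharges=1
Acc 3: bank1 row3 -> MISS (open row3); precharges=2
Acc 4: bank0 row0 -> MISS (open row0); precharges=2
Acc 5: bank1 row0 -> MISS (open row0); precharges=3
Acc 6: bank0 row4 -> MISS (open row4); precharges=4
Acc 7: bank1 row3 -> MISS (open row3); precharges=5
Acc 8: bank1 row1 -> MISS (open row1); precharges=6
Acc 9: bank1 row0 -> MISS (open row0); precharges=7
Acc 10: bank1 row1 -> MISS (open row1); precharges=8
Acc 11: bank1 row4 -> MISS (open row4); precharges=9
Acc 12: bank1 row1 -> MISS (open row1); precharges=10
Acc 13: bank0 row2 -> MISS (open row2); precharges=11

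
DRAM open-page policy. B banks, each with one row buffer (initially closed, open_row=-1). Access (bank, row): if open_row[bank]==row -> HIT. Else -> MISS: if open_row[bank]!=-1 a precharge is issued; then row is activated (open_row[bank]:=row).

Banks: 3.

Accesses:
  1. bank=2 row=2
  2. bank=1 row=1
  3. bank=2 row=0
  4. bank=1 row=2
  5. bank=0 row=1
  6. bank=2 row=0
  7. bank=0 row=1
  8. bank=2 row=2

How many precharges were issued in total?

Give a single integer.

Answer: 3

Derivation:
Acc 1: bank2 row2 -> MISS (open row2); precharges=0
Acc 2: bank1 row1 -> MISS (open row1); precharges=0
Acc 3: bank2 row0 -> MISS (open row0); precharges=1
Acc 4: bank1 row2 -> MISS (open row2); precharges=2
Acc 5: bank0 row1 -> MISS (open row1); precharges=2
Acc 6: bank2 row0 -> HIT
Acc 7: bank0 row1 -> HIT
Acc 8: bank2 row2 -> MISS (open row2); precharges=3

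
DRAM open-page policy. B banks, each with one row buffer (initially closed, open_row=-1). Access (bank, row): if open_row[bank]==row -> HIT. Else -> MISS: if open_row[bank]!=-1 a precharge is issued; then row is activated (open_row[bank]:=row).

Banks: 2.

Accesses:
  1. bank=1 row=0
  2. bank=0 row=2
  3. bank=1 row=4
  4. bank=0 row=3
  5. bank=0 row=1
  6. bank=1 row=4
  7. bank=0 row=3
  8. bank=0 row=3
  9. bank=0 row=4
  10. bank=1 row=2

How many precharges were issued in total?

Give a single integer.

Acc 1: bank1 row0 -> MISS (open row0); precharges=0
Acc 2: bank0 row2 -> MISS (open row2); precharges=0
Acc 3: bank1 row4 -> MISS (open row4); precharges=1
Acc 4: bank0 row3 -> MISS (open row3); precharges=2
Acc 5: bank0 row1 -> MISS (open row1); precharges=3
Acc 6: bank1 row4 -> HIT
Acc 7: bank0 row3 -> MISS (open row3); precharges=4
Acc 8: bank0 row3 -> HIT
Acc 9: bank0 row4 -> MISS (open row4); precharges=5
Acc 10: bank1 row2 -> MISS (open row2); precharges=6

Answer: 6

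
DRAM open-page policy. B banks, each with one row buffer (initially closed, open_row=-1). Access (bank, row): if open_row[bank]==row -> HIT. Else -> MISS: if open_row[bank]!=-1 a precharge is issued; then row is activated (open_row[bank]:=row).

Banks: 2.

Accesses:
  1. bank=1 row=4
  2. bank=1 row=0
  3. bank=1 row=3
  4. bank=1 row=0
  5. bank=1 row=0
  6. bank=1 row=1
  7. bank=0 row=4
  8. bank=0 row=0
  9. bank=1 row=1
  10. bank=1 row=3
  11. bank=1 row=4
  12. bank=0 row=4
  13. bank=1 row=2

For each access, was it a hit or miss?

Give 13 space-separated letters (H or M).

Answer: M M M M H M M M H M M M M

Derivation:
Acc 1: bank1 row4 -> MISS (open row4); precharges=0
Acc 2: bank1 row0 -> MISS (open row0); precharges=1
Acc 3: bank1 row3 -> MISS (open row3); precharges=2
Acc 4: bank1 row0 -> MISS (open row0); precharges=3
Acc 5: bank1 row0 -> HIT
Acc 6: bank1 row1 -> MISS (open row1); precharges=4
Acc 7: bank0 row4 -> MISS (open row4); precharges=4
Acc 8: bank0 row0 -> MISS (open row0); precharges=5
Acc 9: bank1 row1 -> HIT
Acc 10: bank1 row3 -> MISS (open row3); precharges=6
Acc 11: bank1 row4 -> MISS (open row4); precharges=7
Acc 12: bank0 row4 -> MISS (open row4); precharges=8
Acc 13: bank1 row2 -> MISS (open row2); precharges=9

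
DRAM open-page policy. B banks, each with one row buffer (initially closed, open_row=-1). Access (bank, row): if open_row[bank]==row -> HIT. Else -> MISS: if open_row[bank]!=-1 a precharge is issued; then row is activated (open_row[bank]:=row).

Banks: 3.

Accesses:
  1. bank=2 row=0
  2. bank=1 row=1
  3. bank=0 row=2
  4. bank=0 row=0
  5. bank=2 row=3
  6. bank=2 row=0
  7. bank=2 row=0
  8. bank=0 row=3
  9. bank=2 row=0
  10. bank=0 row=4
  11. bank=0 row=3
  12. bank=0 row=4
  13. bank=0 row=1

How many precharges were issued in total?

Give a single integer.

Answer: 8

Derivation:
Acc 1: bank2 row0 -> MISS (open row0); precharges=0
Acc 2: bank1 row1 -> MISS (open row1); precharges=0
Acc 3: bank0 row2 -> MISS (open row2); precharges=0
Acc 4: bank0 row0 -> MISS (open row0); precharges=1
Acc 5: bank2 row3 -> MISS (open row3); precharges=2
Acc 6: bank2 row0 -> MISS (open row0); precharges=3
Acc 7: bank2 row0 -> HIT
Acc 8: bank0 row3 -> MISS (open row3); precharges=4
Acc 9: bank2 row0 -> HIT
Acc 10: bank0 row4 -> MISS (open row4); precharges=5
Acc 11: bank0 row3 -> MISS (open row3); precharges=6
Acc 12: bank0 row4 -> MISS (open row4); precharges=7
Acc 13: bank0 row1 -> MISS (open row1); precharges=8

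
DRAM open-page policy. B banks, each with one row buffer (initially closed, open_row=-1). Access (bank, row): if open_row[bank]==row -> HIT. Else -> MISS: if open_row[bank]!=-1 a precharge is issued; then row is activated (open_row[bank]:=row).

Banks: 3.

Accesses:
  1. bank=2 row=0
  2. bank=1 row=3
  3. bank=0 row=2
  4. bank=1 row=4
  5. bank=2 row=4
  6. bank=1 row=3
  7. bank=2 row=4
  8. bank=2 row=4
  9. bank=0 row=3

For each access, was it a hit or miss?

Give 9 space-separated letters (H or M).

Acc 1: bank2 row0 -> MISS (open row0); precharges=0
Acc 2: bank1 row3 -> MISS (open row3); precharges=0
Acc 3: bank0 row2 -> MISS (open row2); precharges=0
Acc 4: bank1 row4 -> MISS (open row4); precharges=1
Acc 5: bank2 row4 -> MISS (open row4); precharges=2
Acc 6: bank1 row3 -> MISS (open row3); precharges=3
Acc 7: bank2 row4 -> HIT
Acc 8: bank2 row4 -> HIT
Acc 9: bank0 row3 -> MISS (open row3); precharges=4

Answer: M M M M M M H H M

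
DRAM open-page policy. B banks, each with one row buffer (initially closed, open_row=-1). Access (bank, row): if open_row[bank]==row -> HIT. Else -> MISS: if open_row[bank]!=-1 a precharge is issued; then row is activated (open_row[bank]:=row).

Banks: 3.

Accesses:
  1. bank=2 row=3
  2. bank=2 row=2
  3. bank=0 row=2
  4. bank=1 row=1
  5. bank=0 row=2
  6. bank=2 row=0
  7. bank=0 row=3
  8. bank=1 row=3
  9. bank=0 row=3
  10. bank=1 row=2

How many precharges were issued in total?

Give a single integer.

Acc 1: bank2 row3 -> MISS (open row3); precharges=0
Acc 2: bank2 row2 -> MISS (open row2); precharges=1
Acc 3: bank0 row2 -> MISS (open row2); precharges=1
Acc 4: bank1 row1 -> MISS (open row1); precharges=1
Acc 5: bank0 row2 -> HIT
Acc 6: bank2 row0 -> MISS (open row0); precharges=2
Acc 7: bank0 row3 -> MISS (open row3); precharges=3
Acc 8: bank1 row3 -> MISS (open row3); precharges=4
Acc 9: bank0 row3 -> HIT
Acc 10: bank1 row2 -> MISS (open row2); precharges=5

Answer: 5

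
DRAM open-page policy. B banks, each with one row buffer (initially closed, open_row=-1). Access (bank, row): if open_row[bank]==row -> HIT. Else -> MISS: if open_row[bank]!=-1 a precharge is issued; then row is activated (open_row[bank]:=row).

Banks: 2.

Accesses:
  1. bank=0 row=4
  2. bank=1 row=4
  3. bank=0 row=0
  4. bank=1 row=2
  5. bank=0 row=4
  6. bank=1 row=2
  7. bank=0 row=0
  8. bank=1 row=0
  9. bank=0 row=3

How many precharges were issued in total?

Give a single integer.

Acc 1: bank0 row4 -> MISS (open row4); precharges=0
Acc 2: bank1 row4 -> MISS (open row4); precharges=0
Acc 3: bank0 row0 -> MISS (open row0); precharges=1
Acc 4: bank1 row2 -> MISS (open row2); precharges=2
Acc 5: bank0 row4 -> MISS (open row4); precharges=3
Acc 6: bank1 row2 -> HIT
Acc 7: bank0 row0 -> MISS (open row0); precharges=4
Acc 8: bank1 row0 -> MISS (open row0); precharges=5
Acc 9: bank0 row3 -> MISS (open row3); precharges=6

Answer: 6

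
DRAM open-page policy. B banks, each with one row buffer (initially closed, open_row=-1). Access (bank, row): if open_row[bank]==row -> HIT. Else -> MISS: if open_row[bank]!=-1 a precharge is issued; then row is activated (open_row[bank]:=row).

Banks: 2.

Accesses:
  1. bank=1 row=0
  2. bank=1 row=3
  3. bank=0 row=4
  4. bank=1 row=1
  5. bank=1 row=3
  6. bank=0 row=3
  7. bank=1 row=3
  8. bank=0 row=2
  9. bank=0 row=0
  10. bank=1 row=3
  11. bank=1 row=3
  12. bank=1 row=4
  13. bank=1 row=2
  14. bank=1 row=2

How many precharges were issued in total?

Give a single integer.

Answer: 8

Derivation:
Acc 1: bank1 row0 -> MISS (open row0); precharges=0
Acc 2: bank1 row3 -> MISS (open row3); precharges=1
Acc 3: bank0 row4 -> MISS (open row4); precharges=1
Acc 4: bank1 row1 -> MISS (open row1); precharges=2
Acc 5: bank1 row3 -> MISS (open row3); precharges=3
Acc 6: bank0 row3 -> MISS (open row3); precharges=4
Acc 7: bank1 row3 -> HIT
Acc 8: bank0 row2 -> MISS (open row2); precharges=5
Acc 9: bank0 row0 -> MISS (open row0); precharges=6
Acc 10: bank1 row3 -> HIT
Acc 11: bank1 row3 -> HIT
Acc 12: bank1 row4 -> MISS (open row4); precharges=7
Acc 13: bank1 row2 -> MISS (open row2); precharges=8
Acc 14: bank1 row2 -> HIT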